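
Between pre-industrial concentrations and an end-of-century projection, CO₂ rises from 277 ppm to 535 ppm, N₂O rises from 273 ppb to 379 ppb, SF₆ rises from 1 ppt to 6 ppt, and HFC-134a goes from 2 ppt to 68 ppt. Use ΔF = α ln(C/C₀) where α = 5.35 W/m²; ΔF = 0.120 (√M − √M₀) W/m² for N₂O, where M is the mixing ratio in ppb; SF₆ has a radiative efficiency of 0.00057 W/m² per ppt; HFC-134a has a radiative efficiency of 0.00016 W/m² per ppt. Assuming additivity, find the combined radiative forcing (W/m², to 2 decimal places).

ΔF = 3.89 W/m²

CO₂: 5.35 × ln(535/277) = 5.35 × ln(1.93141) = 5.35 × 0.65825 = 3.5216 W/m².
N₂O: 0.120 × (√379 − √273) = 0.120 × (19.4679 − 16.5227) = 0.120 × 2.9452 = 0.3534 W/m².
SF₆: ΔF = 0.00057 × (6 − 1) = 0.00057 × 5 = 0.0029 W/m².
HFC-134a: ΔF = 0.00016 × (68 − 2) = 0.00016 × 66 = 0.0106 W/m².
Total ΔF = 3.5216 + 0.3534 + 0.0029 + 0.0106 = 3.8885 W/m².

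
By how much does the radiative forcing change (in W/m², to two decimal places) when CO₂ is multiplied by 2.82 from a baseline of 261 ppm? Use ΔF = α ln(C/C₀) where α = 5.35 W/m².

Because the forcing depends only on the ratio C/C₀, the initial concentration does not enter.
ΔF = 5.35 × ln(2.82) = 5.35 × 1.03674 = 5.5466 W/m².

ΔF = 5.55 W/m²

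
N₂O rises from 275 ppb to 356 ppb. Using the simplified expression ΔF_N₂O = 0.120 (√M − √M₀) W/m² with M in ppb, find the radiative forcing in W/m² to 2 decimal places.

ΔF = 0.27 W/m²

N₂O: 0.120 × (√356 − √275) = 0.120 × (18.8680 − 16.5831) = 0.120 × 2.2849 = 0.2742 W/m².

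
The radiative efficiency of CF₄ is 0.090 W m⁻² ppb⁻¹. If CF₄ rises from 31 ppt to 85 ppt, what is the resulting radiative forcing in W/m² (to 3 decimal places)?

ΔF = 0.005 W/m²

CF₄: Δ = 85 − 31 = 54 ppt = 0.054 ppb; ΔF = 0.090 × 0.054 = 0.0049 W/m².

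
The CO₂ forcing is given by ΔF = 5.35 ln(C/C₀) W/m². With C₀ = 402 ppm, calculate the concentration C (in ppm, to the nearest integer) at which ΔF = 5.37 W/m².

C ≈ 1097 ppm

Set 5.35 ln(C/402) = 5.37, so ln(C/402) = 5.37/5.35 = 1.00374.
Then C/402 = e^1.00374 = 2.72847, giving C = 402 × 2.72847 = 1096.84 ppm.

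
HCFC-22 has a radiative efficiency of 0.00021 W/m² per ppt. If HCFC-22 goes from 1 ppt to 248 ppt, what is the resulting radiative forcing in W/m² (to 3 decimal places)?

HCFC-22: ΔF = 0.00021 × (248 − 1) = 0.00021 × 247 = 0.0519 W/m².

ΔF = 0.052 W/m²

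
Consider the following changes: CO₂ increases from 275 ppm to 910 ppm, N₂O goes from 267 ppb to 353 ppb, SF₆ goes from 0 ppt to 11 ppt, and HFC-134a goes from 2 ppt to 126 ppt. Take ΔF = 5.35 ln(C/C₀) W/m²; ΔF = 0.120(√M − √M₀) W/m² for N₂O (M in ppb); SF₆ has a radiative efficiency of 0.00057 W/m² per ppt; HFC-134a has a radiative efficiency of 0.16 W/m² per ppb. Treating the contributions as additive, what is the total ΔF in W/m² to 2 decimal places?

CO₂: 5.35 × ln(910/275) = 5.35 × ln(3.30909) = 5.35 × 1.19667 = 6.4022 W/m².
N₂O: 0.120 × (√353 − √267) = 0.120 × (18.7883 − 16.3401) = 0.120 × 2.4482 = 0.2938 W/m².
SF₆: ΔF = 0.00057 × (11 − 0) = 0.00057 × 11 = 0.0063 W/m².
HFC-134a: Δ = 126 − 2 = 124 ppt = 0.124 ppb; ΔF = 0.16 × 0.124 = 0.0198 W/m².
Total ΔF = 6.4022 + 0.2938 + 0.0063 + 0.0198 = 6.7221 W/m².

ΔF = 6.72 W/m²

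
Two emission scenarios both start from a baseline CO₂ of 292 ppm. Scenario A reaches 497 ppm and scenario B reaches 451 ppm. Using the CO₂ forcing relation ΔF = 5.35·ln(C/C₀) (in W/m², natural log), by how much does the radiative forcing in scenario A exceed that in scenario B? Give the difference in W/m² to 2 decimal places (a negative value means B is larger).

ΔF_A = 5.35 ln(497/292) = 5.35 × 0.53184 = 2.8453 W/m².
ΔF_B = 5.35 ln(451/292) = 5.35 × 0.43471 = 2.3257 W/m².
Difference: 2.8453 − 2.3257 = 0.5196 W/m².
(Equivalently, ΔF_A − ΔF_B = 5.35 ln(497/451) = 5.35 × 0.09712 = 0.5196 W/m².)

ΔF_A − ΔF_B = 0.52 W/m²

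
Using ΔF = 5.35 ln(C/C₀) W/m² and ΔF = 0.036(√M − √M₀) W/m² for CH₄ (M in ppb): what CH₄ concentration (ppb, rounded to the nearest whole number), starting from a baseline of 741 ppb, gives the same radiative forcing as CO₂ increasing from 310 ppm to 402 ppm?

CO₂ forcing: 5.35 × ln(402/310) = 5.35 × 0.259880 = 1.39036 W/m².
Set 0.036(√M − √741) = 1.39036: √M = 1.39036/0.036 + √741 = 38.6211 + 27.2213 = 65.8424.
M = (65.8424)² = 4335.22 ppb.

M ≈ 4335 ppb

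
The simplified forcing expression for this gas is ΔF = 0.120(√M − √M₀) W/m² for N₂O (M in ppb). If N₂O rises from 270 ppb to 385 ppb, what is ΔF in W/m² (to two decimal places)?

N₂O: 0.120 × (√385 − √270) = 0.120 × (19.6214 − 16.4317) = 0.120 × 3.1897 = 0.3828 W/m².

ΔF = 0.38 W/m²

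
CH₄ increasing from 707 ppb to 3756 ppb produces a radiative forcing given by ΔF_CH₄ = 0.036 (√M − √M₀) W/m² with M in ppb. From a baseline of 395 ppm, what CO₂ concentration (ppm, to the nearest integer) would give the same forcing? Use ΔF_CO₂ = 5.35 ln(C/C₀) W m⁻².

C ≈ 499 ppm

CH₄ forcing: 0.036 × (√3756 − √707) = 0.036 × (61.2862 − 26.5895) = 0.036 × 34.6967 = 1.24908 W/m².
Set 5.35 ln(C/395) = 1.24908: ln(C/395) = 1.24908/5.35 = 0.23347, so C = 395 × e^0.23347 = 395 × 1.26297 = 498.87 ppm.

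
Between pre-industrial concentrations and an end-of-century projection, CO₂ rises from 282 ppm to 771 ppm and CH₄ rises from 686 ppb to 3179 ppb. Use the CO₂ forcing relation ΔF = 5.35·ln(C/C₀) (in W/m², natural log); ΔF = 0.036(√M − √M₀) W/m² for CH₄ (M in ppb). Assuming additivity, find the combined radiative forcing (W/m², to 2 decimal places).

ΔF = 6.47 W/m²

CO₂: 5.35 × ln(771/282) = 5.35 × ln(2.73404) = 5.35 × 1.00578 = 5.3809 W/m².
CH₄: 0.036 × (√3179 − √686) = 0.036 × (56.3826 − 26.1916) = 0.036 × 30.1910 = 1.0869 W/m².
Total ΔF = 5.3809 + 1.0869 = 6.4678 W/m².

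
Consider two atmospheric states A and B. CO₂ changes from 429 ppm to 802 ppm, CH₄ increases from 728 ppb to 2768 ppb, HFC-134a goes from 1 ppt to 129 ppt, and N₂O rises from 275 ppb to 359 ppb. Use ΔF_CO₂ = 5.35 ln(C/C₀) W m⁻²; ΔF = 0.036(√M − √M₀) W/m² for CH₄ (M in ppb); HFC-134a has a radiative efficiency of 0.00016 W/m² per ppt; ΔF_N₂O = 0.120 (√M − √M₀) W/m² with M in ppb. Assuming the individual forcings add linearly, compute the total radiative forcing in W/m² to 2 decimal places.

CO₂: 5.35 × ln(802/429) = 5.35 × ln(1.86946) = 5.35 × 0.62565 = 3.3472 W/m².
CH₄: 0.036 × (√2768 − √728) = 0.036 × (52.6118 − 26.9815) = 0.036 × 25.6303 = 0.9227 W/m².
HFC-134a: ΔF = 0.00016 × (129 − 1) = 0.00016 × 128 = 0.0205 W/m².
N₂O: 0.120 × (√359 − √275) = 0.120 × (18.9473 − 16.5831) = 0.120 × 2.3642 = 0.2837 W/m².
Total ΔF = 3.3472 + 0.9227 + 0.0205 + 0.2837 = 4.5741 W/m².

ΔF = 4.57 W/m²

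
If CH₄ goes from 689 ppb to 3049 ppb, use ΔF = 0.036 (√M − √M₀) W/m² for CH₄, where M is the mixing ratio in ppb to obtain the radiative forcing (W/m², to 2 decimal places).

CH₄: 0.036 × (√3049 − √689) = 0.036 × (55.2178 − 26.2488) = 0.036 × 28.9690 = 1.0429 W/m².

ΔF = 1.04 W/m²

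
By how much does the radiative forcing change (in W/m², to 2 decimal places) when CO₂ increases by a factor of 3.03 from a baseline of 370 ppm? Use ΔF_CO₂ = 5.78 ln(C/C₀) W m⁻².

ΔF = 6.41 W/m²

ΔF = 5.78 × ln(3.03) = 5.78 × 1.10856 = 6.4075 W/m².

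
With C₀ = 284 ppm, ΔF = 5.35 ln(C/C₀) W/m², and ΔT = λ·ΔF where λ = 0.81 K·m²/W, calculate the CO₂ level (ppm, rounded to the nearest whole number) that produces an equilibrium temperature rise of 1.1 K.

Required forcing: ΔF = ΔT/λ = 1.1/0.81 = 1.3580 W/m².
Then ln(C/284) = ΔF/5.35 = 1.3580/5.35 = 0.25383.
So C = 284 × e^0.25383 = 284 × 1.28895 = 366.06 ppm.

C ≈ 366 ppm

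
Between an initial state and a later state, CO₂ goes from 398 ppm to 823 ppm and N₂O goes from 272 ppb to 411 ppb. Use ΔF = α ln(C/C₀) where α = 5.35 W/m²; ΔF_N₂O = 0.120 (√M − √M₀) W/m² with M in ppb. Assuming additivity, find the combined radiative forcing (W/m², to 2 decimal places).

ΔF = 4.34 W/m²

CO₂: 5.35 × ln(823/398) = 5.35 × ln(2.06784) = 5.35 × 0.72650 = 3.8868 W/m².
N₂O: 0.120 × (√411 − √272) = 0.120 × (20.2731 − 16.4924) = 0.120 × 3.7807 = 0.4537 W/m².
Total ΔF = 3.8868 + 0.4537 = 4.3405 W/m².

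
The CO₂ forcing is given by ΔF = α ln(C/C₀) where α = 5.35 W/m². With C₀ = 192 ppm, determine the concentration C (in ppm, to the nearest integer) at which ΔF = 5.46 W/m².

Set 5.35 ln(C/192) = 5.46, so ln(C/192) = 5.46/5.35 = 1.02056.
Then C/192 = e^1.02056 = 2.77475, giving C = 192 × 2.77475 = 532.75 ppm.

C ≈ 533 ppm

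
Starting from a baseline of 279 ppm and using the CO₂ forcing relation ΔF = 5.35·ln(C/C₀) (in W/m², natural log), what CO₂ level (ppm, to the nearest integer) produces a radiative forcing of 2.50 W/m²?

Set 5.35 ln(C/279) = 2.50, so ln(C/279) = 2.50/5.35 = 0.46729.
Then C/279 = e^0.46729 = 1.59566, giving C = 279 × 1.59566 = 445.19 ppm.

C ≈ 445 ppm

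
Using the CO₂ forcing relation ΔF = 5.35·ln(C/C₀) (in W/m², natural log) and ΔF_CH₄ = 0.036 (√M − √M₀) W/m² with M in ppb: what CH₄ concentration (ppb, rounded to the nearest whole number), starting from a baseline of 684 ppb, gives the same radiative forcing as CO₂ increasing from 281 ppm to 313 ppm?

CO₂ forcing: 5.35 × ln(313/281) = 5.35 × 0.107849 = 0.57699 W/m².
Set 0.036(√M − √684) = 0.57699: √M = 0.57699/0.036 + √684 = 16.0275 + 26.1534 = 42.1809.
M = (42.1809)² = 1779.23 ppb.

M ≈ 1779 ppb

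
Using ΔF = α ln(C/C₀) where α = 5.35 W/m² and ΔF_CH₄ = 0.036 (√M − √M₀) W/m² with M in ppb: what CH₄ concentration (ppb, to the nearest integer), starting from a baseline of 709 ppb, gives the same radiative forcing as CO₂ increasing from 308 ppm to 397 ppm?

M ≈ 4141 ppb

CO₂ forcing: 5.35 × ln(397/308) = 5.35 × 0.253836 = 1.35802 W/m².
Set 0.036(√M − √709) = 1.35802: √M = 1.35802/0.036 + √709 = 37.7228 + 26.6271 = 64.3499.
M = (64.3499)² = 4140.91 ppb.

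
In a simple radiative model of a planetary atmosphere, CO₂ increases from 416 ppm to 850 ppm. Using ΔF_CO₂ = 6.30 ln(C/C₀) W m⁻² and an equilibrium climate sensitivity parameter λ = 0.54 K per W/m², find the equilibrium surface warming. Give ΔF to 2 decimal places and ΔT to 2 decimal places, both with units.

CO₂: 6.30 × ln(850/416) = 6.30 × ln(2.04327) = 6.30 × 0.71455 = 4.5017 W/m².
ΔT = λ ΔF = 0.54 × 4.50 = 2.4300 K.

ΔF = 4.50 W/m²; ΔT = 2.43 K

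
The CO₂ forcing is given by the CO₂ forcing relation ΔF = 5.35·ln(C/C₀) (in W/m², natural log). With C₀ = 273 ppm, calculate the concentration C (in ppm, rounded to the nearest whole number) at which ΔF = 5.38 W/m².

Set 5.35 ln(C/273) = 5.38, so ln(C/273) = 5.38/5.35 = 1.00561.
Then C/273 = e^1.00561 = 2.73357, giving C = 273 × 2.73357 = 746.26 ppm.

C ≈ 746 ppm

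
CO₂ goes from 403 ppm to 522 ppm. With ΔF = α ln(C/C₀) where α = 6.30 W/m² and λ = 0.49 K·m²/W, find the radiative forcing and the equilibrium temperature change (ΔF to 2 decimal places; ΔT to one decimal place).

CO₂: 6.30 × ln(522/403) = 6.30 × ln(1.29529) = 6.30 × 0.25873 = 1.6300 W/m².
ΔT = λ ΔF = 0.49 × 1.63 = 0.7987 K.

ΔF = 1.63 W/m²; ΔT = 0.8 K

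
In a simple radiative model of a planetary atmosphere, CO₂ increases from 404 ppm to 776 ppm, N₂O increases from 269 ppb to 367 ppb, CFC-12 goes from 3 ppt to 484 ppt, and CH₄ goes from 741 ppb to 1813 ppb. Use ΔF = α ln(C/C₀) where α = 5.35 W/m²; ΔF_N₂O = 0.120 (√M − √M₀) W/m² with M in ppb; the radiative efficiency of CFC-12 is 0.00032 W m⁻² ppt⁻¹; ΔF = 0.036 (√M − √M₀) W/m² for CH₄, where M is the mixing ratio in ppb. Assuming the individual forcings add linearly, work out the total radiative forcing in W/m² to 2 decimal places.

ΔF = 4.53 W/m²

CO₂: 5.35 × ln(776/404) = 5.35 × ln(1.92079) = 5.35 × 0.65274 = 3.4922 W/m².
N₂O: 0.120 × (√367 − √269) = 0.120 × (19.1572 − 16.4012) = 0.120 × 2.7560 = 0.3307 W/m².
CFC-12: ΔF = 0.00032 × (484 − 3) = 0.00032 × 481 = 0.1539 W/m².
CH₄: 0.036 × (√1813 − √741) = 0.036 × (42.5793 − 27.2213) = 0.036 × 15.3580 = 0.5529 W/m².
Total ΔF = 3.4922 + 0.3307 + 0.1539 + 0.5529 = 4.5297 W/m².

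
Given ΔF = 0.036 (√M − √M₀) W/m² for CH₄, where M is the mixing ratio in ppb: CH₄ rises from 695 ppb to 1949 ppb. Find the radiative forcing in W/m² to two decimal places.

CH₄: 0.036 × (√1949 − √695) = 0.036 × (44.1475 − 26.3629) = 0.036 × 17.7846 = 0.6402 W/m².

ΔF = 0.64 W/m²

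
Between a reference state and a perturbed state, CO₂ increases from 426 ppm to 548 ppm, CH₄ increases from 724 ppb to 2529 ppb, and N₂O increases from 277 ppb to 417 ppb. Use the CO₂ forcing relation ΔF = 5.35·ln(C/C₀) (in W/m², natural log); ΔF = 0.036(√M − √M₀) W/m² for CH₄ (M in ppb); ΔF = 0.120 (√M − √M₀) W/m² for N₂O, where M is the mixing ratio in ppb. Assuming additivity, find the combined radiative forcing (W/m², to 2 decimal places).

CO₂: 5.35 × ln(548/426) = 5.35 × ln(1.28638) = 5.35 × 0.25183 = 1.3473 W/m².
CH₄: 0.036 × (√2529 − √724) = 0.036 × (50.2892 − 26.9072) = 0.036 × 23.3820 = 0.8418 W/m².
N₂O: 0.120 × (√417 − √277) = 0.120 × (20.4206 − 16.6433) = 0.120 × 3.7773 = 0.4533 W/m².
Total ΔF = 1.3473 + 0.8418 + 0.4533 = 2.6424 W/m².

ΔF = 2.64 W/m²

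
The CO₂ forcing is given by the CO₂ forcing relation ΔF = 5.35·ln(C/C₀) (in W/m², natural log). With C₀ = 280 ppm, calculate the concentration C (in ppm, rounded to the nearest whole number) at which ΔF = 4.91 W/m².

Set 5.35 ln(C/280) = 4.91, so ln(C/280) = 4.91/5.35 = 0.91776.
Then C/280 = e^0.91776 = 2.50368, giving C = 280 × 2.50368 = 701.03 ppm.

C ≈ 701 ppm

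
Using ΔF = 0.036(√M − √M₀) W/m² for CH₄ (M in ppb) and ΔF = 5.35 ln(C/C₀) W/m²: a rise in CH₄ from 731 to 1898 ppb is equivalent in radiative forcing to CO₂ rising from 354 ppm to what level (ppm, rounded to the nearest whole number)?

CH₄ forcing: 0.036 × (√1898 − √731) = 0.036 × (43.5660 − 27.0370) = 0.036 × 16.5290 = 0.59504 W/m².
Set 5.35 ln(C/354) = 0.59504: ln(C/354) = 0.59504/5.35 = 0.11122, so C = 354 × e^0.11122 = 354 × 1.11764 = 395.64 ppm.

C ≈ 396 ppm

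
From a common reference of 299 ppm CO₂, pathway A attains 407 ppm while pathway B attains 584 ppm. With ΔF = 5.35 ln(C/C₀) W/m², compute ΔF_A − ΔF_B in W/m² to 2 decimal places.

ΔF_A − ΔF_B = -1.93 W/m²

ΔF_A = 5.35 ln(407/299) = 5.35 × 0.30837 = 1.6498 W/m².
ΔF_B = 5.35 ln(584/299) = 5.35 × 0.66946 = 3.5816 W/m².
Difference: 1.6498 − 3.5816 = -1.9318 W/m².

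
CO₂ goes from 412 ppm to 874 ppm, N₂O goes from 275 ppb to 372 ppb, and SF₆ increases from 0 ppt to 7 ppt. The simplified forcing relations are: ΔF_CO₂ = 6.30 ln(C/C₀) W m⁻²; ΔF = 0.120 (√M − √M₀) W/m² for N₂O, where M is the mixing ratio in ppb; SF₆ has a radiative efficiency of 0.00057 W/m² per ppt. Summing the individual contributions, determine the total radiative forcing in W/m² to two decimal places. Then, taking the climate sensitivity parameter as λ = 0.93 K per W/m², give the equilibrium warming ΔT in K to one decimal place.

ΔF = 5.07 W/m²; ΔT = 4.7 K

CO₂: 6.30 × ln(874/412) = 6.30 × ln(2.12136) = 6.30 × 0.75206 = 4.7380 W/m².
N₂O: 0.120 × (√372 − √275) = 0.120 × (19.2873 − 16.5831) = 0.120 × 2.7042 = 0.3245 W/m².
SF₆: ΔF = 0.00057 × (7 − 0) = 0.00057 × 7 = 0.0040 W/m².
Total ΔF = 4.7380 + 0.3245 + 0.0040 = 5.0665 W/m².
ΔT = λ ΔF = 0.93 × 5.07 = 4.7151 K.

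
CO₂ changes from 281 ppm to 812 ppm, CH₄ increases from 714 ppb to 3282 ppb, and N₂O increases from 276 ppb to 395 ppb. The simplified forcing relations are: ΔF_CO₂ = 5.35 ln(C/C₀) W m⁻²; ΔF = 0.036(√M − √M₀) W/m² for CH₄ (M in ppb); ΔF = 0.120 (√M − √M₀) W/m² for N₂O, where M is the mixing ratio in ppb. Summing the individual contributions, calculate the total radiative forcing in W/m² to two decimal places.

CO₂: 5.35 × ln(812/281) = 5.35 × ln(2.88968) = 5.35 × 1.06115 = 5.6772 W/m².
CH₄: 0.036 × (√3282 − √714) = 0.036 × (57.2887 − 26.7208) = 0.036 × 30.5679 = 1.1004 W/m².
N₂O: 0.120 × (√395 − √276) = 0.120 × (19.8746 − 16.6132) = 0.120 × 3.2614 = 0.3914 W/m².
Total ΔF = 5.6772 + 1.1004 + 0.3914 = 7.1690 W/m².

ΔF = 7.17 W/m²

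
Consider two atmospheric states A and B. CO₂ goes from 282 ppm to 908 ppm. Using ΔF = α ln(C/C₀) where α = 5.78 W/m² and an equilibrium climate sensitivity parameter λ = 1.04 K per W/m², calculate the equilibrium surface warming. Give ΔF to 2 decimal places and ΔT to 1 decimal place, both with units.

CO₂: 5.78 × ln(908/282) = 5.78 × ln(3.21986) = 5.78 × 1.16934 = 6.7588 W/m².
ΔT = λ ΔF = 1.04 × 6.76 = 7.0304 K.

ΔF = 6.76 W/m²; ΔT = 7.0 K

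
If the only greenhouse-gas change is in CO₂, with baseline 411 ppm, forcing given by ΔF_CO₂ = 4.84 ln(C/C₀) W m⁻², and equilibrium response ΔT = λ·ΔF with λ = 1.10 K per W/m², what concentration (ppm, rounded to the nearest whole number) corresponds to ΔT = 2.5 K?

C ≈ 657 ppm

Required forcing: ΔF = ΔT/λ = 2.5/1.10 = 2.2727 W/m².
Then ln(C/411) = ΔF/4.84 = 2.2727/4.84 = 0.46957.
So C = 411 × e^0.46957 = 411 × 1.59931 = 657.32 ppm.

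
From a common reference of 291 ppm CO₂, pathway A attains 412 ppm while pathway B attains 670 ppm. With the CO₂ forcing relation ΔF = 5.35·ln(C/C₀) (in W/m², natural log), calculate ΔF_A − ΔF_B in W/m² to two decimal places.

ΔF_A − ΔF_B = -2.60 W/m²

ΔF_A = 5.35 ln(412/291) = 5.35 × 0.34770 = 1.8602 W/m².
ΔF_B = 5.35 ln(670/291) = 5.35 × 0.83395 = 4.4616 W/m².
Difference: 1.8602 − 4.4616 = -2.6014 W/m².
(Equivalently, ΔF_A − ΔF_B = 5.35 ln(412/670) = 5.35 × -0.48625 = -2.6014 W/m².)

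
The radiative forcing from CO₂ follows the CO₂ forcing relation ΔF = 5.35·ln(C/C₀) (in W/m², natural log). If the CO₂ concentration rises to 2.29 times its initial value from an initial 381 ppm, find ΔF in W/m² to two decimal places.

ΔF = 4.43 W/m²

ΔF = 5.35 × ln(2.29) = 5.35 × 0.82855 = 4.4327 W/m².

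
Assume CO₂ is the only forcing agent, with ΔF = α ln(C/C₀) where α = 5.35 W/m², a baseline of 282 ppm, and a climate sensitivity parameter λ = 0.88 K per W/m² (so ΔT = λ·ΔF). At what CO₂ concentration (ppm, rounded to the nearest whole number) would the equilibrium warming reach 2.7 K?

C ≈ 500 ppm

Required forcing: ΔF = ΔT/λ = 2.7/0.88 = 3.0682 W/m².
Then ln(C/282) = ΔF/5.35 = 3.0682/5.35 = 0.57350.
So C = 282 × e^0.57350 = 282 × 1.77447 = 500.40 ppm.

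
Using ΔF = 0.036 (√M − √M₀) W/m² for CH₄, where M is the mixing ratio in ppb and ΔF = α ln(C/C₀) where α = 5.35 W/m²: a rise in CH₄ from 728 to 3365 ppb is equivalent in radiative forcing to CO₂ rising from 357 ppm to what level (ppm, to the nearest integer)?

C ≈ 440 ppm

CH₄ forcing: 0.036 × (√3365 − √728) = 0.036 × (58.0086 − 26.9815) = 0.036 × 31.0271 = 1.11698 W/m².
Set 5.35 ln(C/357) = 1.11698: ln(C/357) = 1.11698/5.35 = 0.20878, so C = 357 × e^0.20878 = 357 × 1.23217 = 439.88 ppm.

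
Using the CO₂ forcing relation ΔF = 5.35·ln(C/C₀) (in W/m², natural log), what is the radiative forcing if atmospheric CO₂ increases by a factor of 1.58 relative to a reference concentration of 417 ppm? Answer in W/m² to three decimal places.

ΔF = 5.35 × ln(1.58) = 5.35 × 0.45742 = 2.4472 W/m².

ΔF = 2.447 W/m²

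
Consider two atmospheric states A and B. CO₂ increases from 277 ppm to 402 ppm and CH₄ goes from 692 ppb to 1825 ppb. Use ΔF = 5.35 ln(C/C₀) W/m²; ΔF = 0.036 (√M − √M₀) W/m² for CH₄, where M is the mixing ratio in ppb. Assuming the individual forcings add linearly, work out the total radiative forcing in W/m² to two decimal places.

ΔF = 2.58 W/m²

CO₂: 5.35 × ln(402/277) = 5.35 × ln(1.45126) = 5.35 × 0.37243 = 1.9925 W/m².
CH₄: 0.036 × (√1825 − √692) = 0.036 × (42.7200 − 26.3059) = 0.036 × 16.4141 = 0.5909 W/m².
Total ΔF = 1.9925 + 0.5909 = 2.5834 W/m².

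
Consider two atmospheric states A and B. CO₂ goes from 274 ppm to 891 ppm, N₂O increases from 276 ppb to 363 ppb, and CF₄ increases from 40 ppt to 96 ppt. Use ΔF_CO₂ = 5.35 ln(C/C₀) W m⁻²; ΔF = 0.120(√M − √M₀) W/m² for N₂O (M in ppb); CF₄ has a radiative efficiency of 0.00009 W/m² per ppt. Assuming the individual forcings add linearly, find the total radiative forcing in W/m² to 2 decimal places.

ΔF = 6.61 W/m²

CO₂: 5.35 × ln(891/274) = 5.35 × ln(3.25182) = 5.35 × 1.17921 = 6.3088 W/m².
N₂O: 0.120 × (√363 − √276) = 0.120 × (19.0526 − 16.6132) = 0.120 × 2.4394 = 0.2927 W/m².
CF₄: ΔF = 0.00009 × (96 − 40) = 0.00009 × 56 = 0.0050 W/m².
Total ΔF = 6.3088 + 0.2927 + 0.0050 = 6.6065 W/m².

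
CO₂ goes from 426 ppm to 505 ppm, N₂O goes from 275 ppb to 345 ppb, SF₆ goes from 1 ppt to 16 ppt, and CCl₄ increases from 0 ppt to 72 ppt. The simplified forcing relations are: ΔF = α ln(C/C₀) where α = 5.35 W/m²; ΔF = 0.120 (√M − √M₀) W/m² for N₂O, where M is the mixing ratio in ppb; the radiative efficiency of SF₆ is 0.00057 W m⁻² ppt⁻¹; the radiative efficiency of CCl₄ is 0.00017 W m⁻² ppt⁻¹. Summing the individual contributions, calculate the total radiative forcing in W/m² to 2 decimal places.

ΔF = 1.17 W/m²

CO₂: 5.35 × ln(505/426) = 5.35 × ln(1.18545) = 5.35 × 0.17012 = 0.9101 W/m².
N₂O: 0.120 × (√345 − √275) = 0.120 × (18.5742 − 16.5831) = 0.120 × 1.9911 = 0.2389 W/m².
SF₆: ΔF = 0.00057 × (16 − 1) = 0.00057 × 15 = 0.0086 W/m².
CCl₄: ΔF = 0.00017 × (72 − 0) = 0.00017 × 72 = 0.0122 W/m².
Total ΔF = 0.9101 + 0.2389 + 0.0086 + 0.0122 = 1.1698 W/m².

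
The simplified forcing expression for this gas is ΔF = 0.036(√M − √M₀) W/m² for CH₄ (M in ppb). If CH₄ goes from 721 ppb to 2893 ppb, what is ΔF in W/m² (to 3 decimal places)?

ΔF = 0.970 W/m²

CH₄: 0.036 × (√2893 − √721) = 0.036 × (53.7866 − 26.8514) = 0.036 × 26.9352 = 0.9697 W/m².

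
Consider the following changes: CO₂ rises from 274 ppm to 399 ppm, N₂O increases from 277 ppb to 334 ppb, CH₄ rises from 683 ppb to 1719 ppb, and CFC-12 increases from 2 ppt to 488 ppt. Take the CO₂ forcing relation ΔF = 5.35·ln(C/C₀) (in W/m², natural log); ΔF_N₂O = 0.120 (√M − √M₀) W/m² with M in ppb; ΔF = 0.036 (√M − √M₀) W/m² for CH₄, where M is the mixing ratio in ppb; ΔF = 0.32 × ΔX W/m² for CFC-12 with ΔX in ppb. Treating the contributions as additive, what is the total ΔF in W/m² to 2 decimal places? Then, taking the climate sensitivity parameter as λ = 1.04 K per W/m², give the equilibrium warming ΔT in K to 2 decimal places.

ΔF = 2.91 W/m²; ΔT = 3.03 K

CO₂: 5.35 × ln(399/274) = 5.35 × ln(1.45620) = 5.35 × 0.37583 = 2.0107 W/m².
N₂O: 0.120 × (√334 − √277) = 0.120 × (18.2757 − 16.6433) = 0.120 × 1.6324 = 0.1959 W/m².
CH₄: 0.036 × (√1719 − √683) = 0.036 × (41.4608 − 26.1343) = 0.036 × 15.3265 = 0.5518 W/m².
CFC-12: Δ = 488 − 2 = 486 ppt = 0.486 ppb; ΔF = 0.32 × 0.486 = 0.1555 W/m².
Total ΔF = 2.0107 + 0.1959 + 0.5518 + 0.1555 = 2.9139 W/m².
ΔT = λ ΔF = 1.04 × 2.91 = 3.0264 K.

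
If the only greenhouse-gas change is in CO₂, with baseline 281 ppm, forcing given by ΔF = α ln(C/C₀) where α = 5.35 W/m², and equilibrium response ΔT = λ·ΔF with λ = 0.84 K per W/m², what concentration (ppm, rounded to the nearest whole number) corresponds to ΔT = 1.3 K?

Required forcing: ΔF = ΔT/λ = 1.3/0.84 = 1.5476 W/m².
Then ln(C/281) = ΔF/5.35 = 1.5476/5.35 = 0.28927.
So C = 281 × e^0.28927 = 281 × 1.33545 = 375.26 ppm.

C ≈ 375 ppm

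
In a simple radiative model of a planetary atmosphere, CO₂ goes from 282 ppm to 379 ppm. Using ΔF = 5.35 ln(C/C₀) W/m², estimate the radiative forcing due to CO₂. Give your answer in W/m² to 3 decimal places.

CO₂: 5.35 × ln(379/282) = 5.35 × ln(1.34397) = 5.35 × 0.29563 = 1.5816 W/m².

ΔF = 1.582 W/m²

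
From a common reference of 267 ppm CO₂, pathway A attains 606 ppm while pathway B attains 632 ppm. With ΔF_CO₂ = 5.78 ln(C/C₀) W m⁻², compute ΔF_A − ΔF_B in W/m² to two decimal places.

ΔF_A = 5.78 ln(606/267) = 5.78 × 0.81963 = 4.7375 W/m².
ΔF_B = 5.78 ln(632/267) = 5.78 × 0.86164 = 4.9803 W/m².
Difference: 4.7375 − 4.9803 = -0.2428 W/m².
(Equivalently, ΔF_A − ΔF_B = 5.78 ln(606/632) = 5.78 × -0.04201 = -0.2428 W/m².)

ΔF_A − ΔF_B = -0.24 W/m²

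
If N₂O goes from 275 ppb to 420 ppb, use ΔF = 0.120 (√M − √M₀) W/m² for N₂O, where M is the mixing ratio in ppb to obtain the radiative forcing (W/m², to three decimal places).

N₂O: 0.120 × (√420 − √275) = 0.120 × (20.4939 − 16.5831) = 0.120 × 3.9108 = 0.4693 W/m².

ΔF = 0.469 W/m²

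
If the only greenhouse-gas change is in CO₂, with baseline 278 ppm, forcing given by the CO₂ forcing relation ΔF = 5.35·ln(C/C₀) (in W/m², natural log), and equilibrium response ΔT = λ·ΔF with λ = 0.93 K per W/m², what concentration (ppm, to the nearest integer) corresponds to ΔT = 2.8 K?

Required forcing: ΔF = ΔT/λ = 2.8/0.93 = 3.0108 W/m².
Then ln(C/278) = ΔF/5.35 = 3.0108/5.35 = 0.56277.
So C = 278 × e^0.56277 = 278 × 1.75553 = 488.04 ppm.

C ≈ 488 ppm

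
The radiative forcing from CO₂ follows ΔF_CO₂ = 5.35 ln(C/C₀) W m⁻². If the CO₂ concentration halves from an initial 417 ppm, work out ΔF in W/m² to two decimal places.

ΔF = -3.71 W/m²

ΔF = 5.35 × ln(0.5) = 5.35 × -0.69315 = -3.7084 W/m².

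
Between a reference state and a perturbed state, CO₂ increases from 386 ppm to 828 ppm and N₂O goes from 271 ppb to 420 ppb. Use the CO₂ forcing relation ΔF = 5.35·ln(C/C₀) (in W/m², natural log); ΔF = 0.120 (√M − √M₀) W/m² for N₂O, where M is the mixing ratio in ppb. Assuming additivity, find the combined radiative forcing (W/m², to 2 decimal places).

ΔF = 4.57 W/m²

CO₂: 5.35 × ln(828/386) = 5.35 × ln(2.14508) = 5.35 × 0.76318 = 4.0830 W/m².
N₂O: 0.120 × (√420 − √271) = 0.120 × (20.4939 − 16.4621) = 0.120 × 4.0318 = 0.4838 W/m².
Total ΔF = 4.0830 + 0.4838 = 4.5668 W/m².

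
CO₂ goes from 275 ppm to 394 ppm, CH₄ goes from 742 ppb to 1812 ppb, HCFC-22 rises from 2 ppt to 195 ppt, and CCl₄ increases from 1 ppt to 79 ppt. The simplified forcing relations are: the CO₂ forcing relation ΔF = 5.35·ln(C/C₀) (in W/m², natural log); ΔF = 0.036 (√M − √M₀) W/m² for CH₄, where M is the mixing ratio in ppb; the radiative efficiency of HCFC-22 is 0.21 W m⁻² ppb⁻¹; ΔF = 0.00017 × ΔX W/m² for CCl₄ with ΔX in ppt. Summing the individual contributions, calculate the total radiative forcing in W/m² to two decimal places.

ΔF = 2.53 W/m²

CO₂: 5.35 × ln(394/275) = 5.35 × ln(1.43273) = 5.35 × 0.35958 = 1.9238 W/m².
CH₄: 0.036 × (√1812 − √742) = 0.036 × (42.5676 − 27.2397) = 0.036 × 15.3279 = 0.5518 W/m².
HCFC-22: Δ = 195 − 2 = 193 ppt = 0.193 ppb; ΔF = 0.21 × 0.193 = 0.0405 W/m².
CCl₄: ΔF = 0.00017 × (79 − 1) = 0.00017 × 78 = 0.0133 W/m².
Total ΔF = 1.9238 + 0.5518 + 0.0405 + 0.0133 = 2.5294 W/m².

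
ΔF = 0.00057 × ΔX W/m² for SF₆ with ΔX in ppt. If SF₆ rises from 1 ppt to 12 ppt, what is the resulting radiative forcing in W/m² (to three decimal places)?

ΔF = 0.006 W/m²

SF₆: ΔF = 0.00057 × (12 − 1) = 0.00057 × 11 = 0.0063 W/m².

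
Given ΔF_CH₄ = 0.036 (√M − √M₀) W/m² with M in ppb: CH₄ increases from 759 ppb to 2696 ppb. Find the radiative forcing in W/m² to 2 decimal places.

CH₄: 0.036 × (√2696 − √759) = 0.036 × (51.9230 − 27.5500) = 0.036 × 24.3730 = 0.8774 W/m².

ΔF = 0.88 W/m²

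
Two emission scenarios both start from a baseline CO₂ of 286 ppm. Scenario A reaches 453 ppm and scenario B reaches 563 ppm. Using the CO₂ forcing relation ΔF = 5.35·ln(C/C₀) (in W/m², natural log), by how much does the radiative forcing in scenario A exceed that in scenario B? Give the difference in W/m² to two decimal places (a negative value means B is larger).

ΔF_A − ΔF_B = -1.16 W/m²

ΔF_A = 5.35 ln(453/286) = 5.35 × 0.45990 = 2.4605 W/m².
ΔF_B = 5.35 ln(563/286) = 5.35 × 0.67729 = 3.6235 W/m².
Difference: 2.4605 − 3.6235 = -1.1630 W/m².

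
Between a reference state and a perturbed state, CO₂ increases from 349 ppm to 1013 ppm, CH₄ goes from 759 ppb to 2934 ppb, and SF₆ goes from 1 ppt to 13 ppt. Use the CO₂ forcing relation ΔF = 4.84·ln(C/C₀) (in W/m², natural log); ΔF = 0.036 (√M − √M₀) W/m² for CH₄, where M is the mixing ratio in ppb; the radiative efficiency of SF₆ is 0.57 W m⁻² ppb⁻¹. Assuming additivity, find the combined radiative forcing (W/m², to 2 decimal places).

ΔF = 6.12 W/m²

CO₂: 4.84 × ln(1013/349) = 4.84 × ln(2.90258) = 4.84 × 1.06560 = 5.1575 W/m².
CH₄: 0.036 × (√2934 − √759) = 0.036 × (54.1664 − 27.5500) = 0.036 × 26.6164 = 0.9582 W/m².
SF₆: Δ = 13 − 1 = 12 ppt = 0.012 ppb; ΔF = 0.57 × 0.012 = 0.0068 W/m².
Total ΔF = 5.1575 + 0.9582 + 0.0068 = 6.1225 W/m².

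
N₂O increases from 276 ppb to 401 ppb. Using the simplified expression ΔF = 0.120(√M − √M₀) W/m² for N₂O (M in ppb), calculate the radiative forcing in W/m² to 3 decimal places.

ΔF = 0.409 W/m²

N₂O: 0.120 × (√401 − √276) = 0.120 × (20.0250 − 16.6132) = 0.120 × 3.4118 = 0.4094 W/m².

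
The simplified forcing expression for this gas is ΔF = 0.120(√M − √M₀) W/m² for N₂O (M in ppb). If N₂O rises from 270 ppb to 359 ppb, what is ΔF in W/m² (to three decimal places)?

ΔF = 0.302 W/m²

N₂O: 0.120 × (√359 − √270) = 0.120 × (18.9473 − 16.4317) = 0.120 × 2.5156 = 0.3019 W/m².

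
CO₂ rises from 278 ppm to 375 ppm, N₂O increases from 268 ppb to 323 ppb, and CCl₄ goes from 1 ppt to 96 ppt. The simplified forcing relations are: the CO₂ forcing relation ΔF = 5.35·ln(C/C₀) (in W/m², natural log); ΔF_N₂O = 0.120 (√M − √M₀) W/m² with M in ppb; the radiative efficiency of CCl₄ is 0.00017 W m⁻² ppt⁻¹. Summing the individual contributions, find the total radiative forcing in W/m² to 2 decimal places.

ΔF = 1.81 W/m²

CO₂: 5.35 × ln(375/278) = 5.35 × ln(1.34892) = 5.35 × 0.29930 = 1.6013 W/m².
N₂O: 0.120 × (√323 − √268) = 0.120 × (17.9722 − 16.3707) = 0.120 × 1.6015 = 0.1922 W/m².
CCl₄: ΔF = 0.00017 × (96 − 1) = 0.00017 × 95 = 0.0162 W/m².
Total ΔF = 1.6013 + 0.1922 + 0.0162 = 1.8097 W/m².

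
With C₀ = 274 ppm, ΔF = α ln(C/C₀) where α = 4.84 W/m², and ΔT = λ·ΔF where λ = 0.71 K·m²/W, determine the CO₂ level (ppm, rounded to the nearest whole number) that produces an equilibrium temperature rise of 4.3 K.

C ≈ 958 ppm

Required forcing: ΔF = ΔT/λ = 4.3/0.71 = 6.0563 W/m².
Then ln(C/274) = ΔF/4.84 = 6.0563/4.84 = 1.25130.
So C = 274 × e^1.25130 = 274 × 3.49488 = 957.60 ppm.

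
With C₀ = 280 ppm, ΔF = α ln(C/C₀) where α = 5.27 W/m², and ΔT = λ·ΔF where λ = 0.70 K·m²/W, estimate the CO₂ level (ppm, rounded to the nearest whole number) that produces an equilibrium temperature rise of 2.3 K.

Required forcing: ΔF = ΔT/λ = 2.3/0.70 = 3.2857 W/m².
Then ln(C/280) = ΔF/5.27 = 3.2857/5.27 = 0.62347.
So C = 280 × e^0.62347 = 280 × 1.86539 = 522.31 ppm.

C ≈ 522 ppm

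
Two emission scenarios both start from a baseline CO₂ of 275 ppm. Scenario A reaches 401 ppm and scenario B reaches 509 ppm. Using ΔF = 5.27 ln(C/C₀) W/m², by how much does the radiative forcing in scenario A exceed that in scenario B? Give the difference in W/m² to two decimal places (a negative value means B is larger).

ΔF_A = 5.27 ln(401/275) = 5.27 × 0.37719 = 1.9878 W/m².
ΔF_B = 5.27 ln(509/275) = 5.27 × 0.61568 = 3.2446 W/m².
Difference: 1.9878 − 3.2446 = -1.2568 W/m².
(Equivalently, ΔF_A − ΔF_B = 5.27 ln(401/509) = 5.27 × -0.23849 = -1.2568 W/m².)

ΔF_A − ΔF_B = -1.26 W/m²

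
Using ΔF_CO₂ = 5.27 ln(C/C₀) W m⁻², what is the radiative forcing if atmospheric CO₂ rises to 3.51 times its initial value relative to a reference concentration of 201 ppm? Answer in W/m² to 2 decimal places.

Because the forcing depends only on the ratio C/C₀, the initial concentration does not enter.
ΔF = 5.27 × ln(3.51) = 5.27 × 1.25562 = 6.6171 W/m².

ΔF = 6.62 W/m²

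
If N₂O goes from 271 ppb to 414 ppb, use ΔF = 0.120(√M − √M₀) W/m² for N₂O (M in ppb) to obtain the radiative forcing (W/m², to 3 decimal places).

ΔF = 0.466 W/m²

N₂O: 0.120 × (√414 − √271) = 0.120 × (20.3470 − 16.4621) = 0.120 × 3.8849 = 0.4662 W/m².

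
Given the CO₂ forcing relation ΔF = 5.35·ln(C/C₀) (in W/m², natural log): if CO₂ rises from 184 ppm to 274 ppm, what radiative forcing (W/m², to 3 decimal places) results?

CO₂: 5.35 × ln(274/184) = 5.35 × ln(1.48913) = 5.35 × 0.39819 = 2.1303 W/m².

ΔF = 2.130 W/m²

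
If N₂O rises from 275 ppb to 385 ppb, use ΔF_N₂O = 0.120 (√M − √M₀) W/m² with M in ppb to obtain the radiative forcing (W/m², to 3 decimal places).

N₂O: 0.120 × (√385 − √275) = 0.120 × (19.6214 − 16.5831) = 0.120 × 3.0383 = 0.3646 W/m².

ΔF = 0.365 W/m²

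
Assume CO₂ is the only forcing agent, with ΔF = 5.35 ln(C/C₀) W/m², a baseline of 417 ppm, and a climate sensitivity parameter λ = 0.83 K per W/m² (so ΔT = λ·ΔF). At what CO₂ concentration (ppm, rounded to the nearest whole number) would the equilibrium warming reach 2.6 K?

Required forcing: ΔF = ΔT/λ = 2.6/0.83 = 3.1325 W/m².
Then ln(C/417) = ΔF/5.35 = 3.1325/5.35 = 0.58551.
So C = 417 × e^0.58551 = 417 × 1.79591 = 748.89 ppm.

C ≈ 749 ppm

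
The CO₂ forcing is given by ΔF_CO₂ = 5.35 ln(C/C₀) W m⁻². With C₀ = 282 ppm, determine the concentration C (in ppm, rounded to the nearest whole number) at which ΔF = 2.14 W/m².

Set 5.35 ln(C/282) = 2.14, so ln(C/282) = 2.14/5.35 = 0.40000.
Then C/282 = e^0.40000 = 1.49182, giving C = 282 × 1.49182 = 420.69 ppm.

C ≈ 421 ppm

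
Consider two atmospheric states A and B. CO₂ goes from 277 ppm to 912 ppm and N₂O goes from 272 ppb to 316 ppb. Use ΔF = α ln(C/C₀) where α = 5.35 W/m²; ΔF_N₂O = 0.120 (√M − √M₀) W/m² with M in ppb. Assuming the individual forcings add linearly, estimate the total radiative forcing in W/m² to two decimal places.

ΔF = 6.53 W/m²

CO₂: 5.35 × ln(912/277) = 5.35 × ln(3.29242) = 5.35 × 1.19162 = 6.3752 W/m².
N₂O: 0.120 × (√316 − √272) = 0.120 × (17.7764 − 16.4924) = 0.120 × 1.2840 = 0.1541 W/m².
Total ΔF = 6.3752 + 0.1541 = 6.5293 W/m².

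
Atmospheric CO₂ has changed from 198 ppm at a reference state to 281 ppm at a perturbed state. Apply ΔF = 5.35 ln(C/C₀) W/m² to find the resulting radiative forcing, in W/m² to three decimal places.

CO₂: 5.35 × ln(281/198) = 5.35 × ln(1.41919) = 5.35 × 0.35009 = 1.8730 W/m².

ΔF = 1.873 W/m²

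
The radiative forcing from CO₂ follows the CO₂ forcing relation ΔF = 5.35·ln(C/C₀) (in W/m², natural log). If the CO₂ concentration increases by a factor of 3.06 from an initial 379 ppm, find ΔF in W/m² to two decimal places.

ΔF = 5.98 W/m²

ΔF = 5.35 × ln(3.06) = 5.35 × 1.11841 = 5.9835 W/m².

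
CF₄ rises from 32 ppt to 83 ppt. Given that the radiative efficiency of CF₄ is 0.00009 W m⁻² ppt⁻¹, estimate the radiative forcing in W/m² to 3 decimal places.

CF₄: ΔF = 0.00009 × (83 − 32) = 0.00009 × 51 = 0.0046 W/m².

ΔF = 0.005 W/m²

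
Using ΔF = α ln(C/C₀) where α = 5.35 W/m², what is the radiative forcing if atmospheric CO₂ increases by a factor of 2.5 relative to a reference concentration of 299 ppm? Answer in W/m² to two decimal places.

ΔF = 5.35 × ln(2.5) = 5.35 × 0.91629 = 4.9022 W/m².

ΔF = 4.90 W/m²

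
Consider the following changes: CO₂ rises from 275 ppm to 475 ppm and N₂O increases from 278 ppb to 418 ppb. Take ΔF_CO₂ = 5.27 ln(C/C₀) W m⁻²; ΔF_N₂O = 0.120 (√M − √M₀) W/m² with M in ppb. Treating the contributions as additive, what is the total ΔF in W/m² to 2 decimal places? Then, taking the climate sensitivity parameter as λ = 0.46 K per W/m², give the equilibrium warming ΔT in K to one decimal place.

CO₂: 5.27 × ln(475/275) = 5.27 × ln(1.72727) = 5.27 × 0.54654 = 2.8803 W/m².
N₂O: 0.120 × (√418 − √278) = 0.120 × (20.4450 − 16.6733) = 0.120 × 3.7717 = 0.4526 W/m².
Total ΔF = 2.8803 + 0.4526 = 3.3329 W/m².
ΔT = λ ΔF = 0.46 × 3.33 = 1.5318 K.

ΔF = 3.33 W/m²; ΔT = 1.5 K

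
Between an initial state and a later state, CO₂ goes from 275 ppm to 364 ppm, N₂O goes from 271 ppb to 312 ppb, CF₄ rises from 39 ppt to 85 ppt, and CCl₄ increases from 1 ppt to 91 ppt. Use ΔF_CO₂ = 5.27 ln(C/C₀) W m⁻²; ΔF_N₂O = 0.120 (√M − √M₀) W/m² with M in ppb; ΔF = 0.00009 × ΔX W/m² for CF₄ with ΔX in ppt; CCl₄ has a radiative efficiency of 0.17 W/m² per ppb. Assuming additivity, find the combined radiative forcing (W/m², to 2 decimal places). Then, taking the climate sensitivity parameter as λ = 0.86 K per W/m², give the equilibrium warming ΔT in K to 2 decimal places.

ΔF = 1.64 W/m²; ΔT = 1.41 K

CO₂: 5.27 × ln(364/275) = 5.27 × ln(1.32364) = 5.27 × 0.28039 = 1.4777 W/m².
N₂O: 0.120 × (√312 − √271) = 0.120 × (17.6635 − 16.4621) = 0.120 × 1.2014 = 0.1442 W/m².
CF₄: ΔF = 0.00009 × (85 − 39) = 0.00009 × 46 = 0.0041 W/m².
CCl₄: Δ = 91 − 1 = 90 ppt = 0.090 ppb; ΔF = 0.17 × 0.090 = 0.0153 W/m².
Total ΔF = 1.4777 + 0.1442 + 0.0041 + 0.0153 = 1.6413 W/m².
ΔT = λ ΔF = 0.86 × 1.64 = 1.4104 K.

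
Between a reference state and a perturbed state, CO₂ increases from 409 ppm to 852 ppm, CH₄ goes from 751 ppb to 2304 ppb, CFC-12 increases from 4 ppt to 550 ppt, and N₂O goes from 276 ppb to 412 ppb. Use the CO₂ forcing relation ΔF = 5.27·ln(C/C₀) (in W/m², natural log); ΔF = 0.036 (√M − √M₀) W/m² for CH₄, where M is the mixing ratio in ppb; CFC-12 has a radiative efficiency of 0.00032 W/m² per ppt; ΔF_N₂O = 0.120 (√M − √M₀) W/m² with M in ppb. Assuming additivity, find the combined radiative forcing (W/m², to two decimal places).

ΔF = 5.23 W/m²

CO₂: 5.27 × ln(852/409) = 5.27 × ln(2.08313) = 5.27 × 0.73387 = 3.8675 W/m².
CH₄: 0.036 × (√2304 − √751) = 0.036 × (48.0000 − 27.4044) = 0.036 × 20.5956 = 0.7414 W/m².
CFC-12: ΔF = 0.00032 × (550 − 4) = 0.00032 × 546 = 0.1747 W/m².
N₂O: 0.120 × (√412 − √276) = 0.120 × (20.2978 − 16.6132) = 0.120 × 3.6846 = 0.4422 W/m².
Total ΔF = 3.8675 + 0.7414 + 0.1747 + 0.4422 = 5.2258 W/m².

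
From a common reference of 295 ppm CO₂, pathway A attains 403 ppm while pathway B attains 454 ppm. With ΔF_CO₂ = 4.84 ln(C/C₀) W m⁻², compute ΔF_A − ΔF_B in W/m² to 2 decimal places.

ΔF_A − ΔF_B = -0.58 W/m²

ΔF_A = 4.84 ln(403/295) = 4.84 × 0.31196 = 1.5099 W/m².
ΔF_B = 4.84 ln(454/295) = 4.84 × 0.43112 = 2.0866 W/m².
Difference: 1.5099 − 2.0866 = -0.5767 W/m².
(Equivalently, ΔF_A − ΔF_B = 4.84 ln(403/454) = 4.84 × -0.11916 = -0.5767 W/m².)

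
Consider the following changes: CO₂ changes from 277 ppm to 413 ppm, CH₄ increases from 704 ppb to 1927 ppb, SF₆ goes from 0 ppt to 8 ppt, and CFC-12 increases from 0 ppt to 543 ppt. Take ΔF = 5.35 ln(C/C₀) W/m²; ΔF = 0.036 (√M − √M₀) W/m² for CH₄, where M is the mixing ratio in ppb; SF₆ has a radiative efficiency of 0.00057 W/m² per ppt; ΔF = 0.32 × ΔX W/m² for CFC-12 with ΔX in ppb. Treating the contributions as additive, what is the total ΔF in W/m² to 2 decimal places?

CO₂: 5.35 × ln(413/277) = 5.35 × ln(1.49097) = 5.35 × 0.39943 = 2.1370 W/m².
CH₄: 0.036 × (√1927 − √704) = 0.036 × (43.8976 − 26.5330) = 0.036 × 17.3646 = 0.6251 W/m².
SF₆: ΔF = 0.00057 × (8 − 0) = 0.00057 × 8 = 0.0046 W/m².
CFC-12: Δ = 543 − 0 = 543 ppt = 0.543 ppb; ΔF = 0.32 × 0.543 = 0.1738 W/m².
Total ΔF = 2.1370 + 0.6251 + 0.0046 + 0.1738 = 2.9405 W/m².

ΔF = 2.94 W/m²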